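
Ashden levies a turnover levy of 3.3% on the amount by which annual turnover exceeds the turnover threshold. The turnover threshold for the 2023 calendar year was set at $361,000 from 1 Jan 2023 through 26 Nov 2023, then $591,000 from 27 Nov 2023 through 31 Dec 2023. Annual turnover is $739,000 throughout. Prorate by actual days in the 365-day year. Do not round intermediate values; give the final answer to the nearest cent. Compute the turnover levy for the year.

$11,746.19

1 Jan – 26 Nov 2023: 330 days, exemption $361,000 → ($739,000 − $361,000) × 3.3% × 330/365 = $11,277.8630
27 Nov – 31 Dec 2023: 35 days, exemption $591,000 → ($739,000 − $591,000) × 3.3% × 35/365 = $468.3288
Total = $11,746.1918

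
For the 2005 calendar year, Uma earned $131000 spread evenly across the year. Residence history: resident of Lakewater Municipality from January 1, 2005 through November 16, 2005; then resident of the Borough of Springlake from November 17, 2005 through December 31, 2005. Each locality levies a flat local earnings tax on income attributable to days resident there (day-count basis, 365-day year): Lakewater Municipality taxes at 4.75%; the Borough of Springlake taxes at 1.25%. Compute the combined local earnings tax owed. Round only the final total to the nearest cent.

$5657.23

Lakewater Municipality, January 1 – November 16, 2005: 320 days → $131000 × 4.75% × 320/365 = $5455.3425
The Borough of Springlake, November 17 – December 31, 2005: 45 days → $131000 × 1.25% × 45/365 = $201.8836
Total = $5657.2260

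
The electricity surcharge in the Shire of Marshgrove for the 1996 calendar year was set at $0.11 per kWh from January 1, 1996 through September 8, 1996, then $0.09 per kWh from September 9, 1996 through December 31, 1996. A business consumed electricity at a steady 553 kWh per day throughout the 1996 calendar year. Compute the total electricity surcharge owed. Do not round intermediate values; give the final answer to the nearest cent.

$21,002.94

January 1 – September 8, 1996: 252 days × 553 kWh/day = 139,356 kWh at $0.11/kWh → $15,329.16
September 9 – December 31, 1996: 114 days × 553 kWh/day = 63,042 kWh at $0.09/kWh → $5,673.78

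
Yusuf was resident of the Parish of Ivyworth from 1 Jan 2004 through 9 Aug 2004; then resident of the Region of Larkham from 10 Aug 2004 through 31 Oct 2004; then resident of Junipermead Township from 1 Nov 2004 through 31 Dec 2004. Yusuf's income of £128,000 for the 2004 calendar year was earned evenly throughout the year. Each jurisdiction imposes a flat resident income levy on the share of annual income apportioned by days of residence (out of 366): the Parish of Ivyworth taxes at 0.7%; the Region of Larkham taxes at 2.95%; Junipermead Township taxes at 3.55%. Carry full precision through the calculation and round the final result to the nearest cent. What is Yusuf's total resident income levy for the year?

The Parish of Ivyworth, 1 Jan – 9 Aug 2004: 222 days → £128,000 × 0.7% × 222/366 = £543.4754
The Region of Larkham, 10 Aug – 31 Oct 2004: 83 days → £128,000 × 2.95% × 83/366 = £856.3060
Junipermead Township, 1 Nov – 31 Dec 2004: 61 days → £128,000 × 3.55% × 61/366 = £757.3333
Total = £2,157.1148

£2,157.11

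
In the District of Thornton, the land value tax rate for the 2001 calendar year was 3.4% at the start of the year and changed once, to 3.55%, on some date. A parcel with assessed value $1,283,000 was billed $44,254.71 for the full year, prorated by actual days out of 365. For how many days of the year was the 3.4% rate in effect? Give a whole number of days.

245 days

Let d = days at the first rate; then 365 − d days at the second rate.
$1,283,000 × [3.4%·d + 3.55%·(365−d)] / 365 = $44,254.71
Solving gives d = 245, so the new rate took effect on 3 September 2001.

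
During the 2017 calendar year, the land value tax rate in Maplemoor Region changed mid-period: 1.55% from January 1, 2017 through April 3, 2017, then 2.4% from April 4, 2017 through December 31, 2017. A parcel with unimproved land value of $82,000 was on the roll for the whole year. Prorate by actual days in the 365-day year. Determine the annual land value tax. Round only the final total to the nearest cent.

$1,790.41

January 1 – April 3, 2017: 93 days at 1.55% → $82,000 × 1.55% × 93/365 = $323.8438
April 4 – December 31, 2017: 272 days at 2.4% → $82,000 × 2.4% × 272/365 = $1,466.5644
Total = $1,790.4082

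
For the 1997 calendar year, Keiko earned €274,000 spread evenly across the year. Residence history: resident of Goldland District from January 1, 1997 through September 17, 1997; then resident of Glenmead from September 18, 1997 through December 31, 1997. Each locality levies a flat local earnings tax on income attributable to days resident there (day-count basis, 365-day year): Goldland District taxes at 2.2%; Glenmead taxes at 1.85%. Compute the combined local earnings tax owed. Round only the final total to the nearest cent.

€5,752.12

Goldland District, January 1 – September 17, 1997: 260 days → €274,000 × 2.2% × 260/365 = €4,293.9178
Glenmead, September 18 – December 31, 1997: 105 days → €274,000 × 1.85% × 105/365 = €1,458.2055
Total = €5,752.1233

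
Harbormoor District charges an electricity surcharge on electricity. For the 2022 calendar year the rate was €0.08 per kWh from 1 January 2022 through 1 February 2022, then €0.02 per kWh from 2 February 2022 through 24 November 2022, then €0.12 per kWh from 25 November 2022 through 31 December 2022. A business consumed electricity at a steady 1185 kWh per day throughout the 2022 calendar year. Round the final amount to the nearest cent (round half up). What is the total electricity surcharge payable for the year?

€15,310.20

1 January – 1 February 2022: 32 days × 1185 kWh/day = 37,920 kWh at €0.08/kWh → €3,033.60
2 February – 24 November 2022: 296 days × 1185 kWh/day = 350,760 kWh at €0.02/kWh → €7,015.20
25 November – 31 December 2022: 37 days × 1185 kWh/day = 43,845 kWh at €0.12/kWh → €5,261.40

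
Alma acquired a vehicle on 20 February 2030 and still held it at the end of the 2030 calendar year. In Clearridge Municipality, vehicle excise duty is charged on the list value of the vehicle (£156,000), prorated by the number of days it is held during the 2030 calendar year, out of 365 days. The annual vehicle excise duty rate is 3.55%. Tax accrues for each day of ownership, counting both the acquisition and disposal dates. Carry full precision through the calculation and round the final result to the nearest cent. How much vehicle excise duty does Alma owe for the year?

Days held (20 February – 31 December 2030): 315 out of 365
Tax = £156,000 × 3.55% × 315/365 = £4,779.3699

£4,779.37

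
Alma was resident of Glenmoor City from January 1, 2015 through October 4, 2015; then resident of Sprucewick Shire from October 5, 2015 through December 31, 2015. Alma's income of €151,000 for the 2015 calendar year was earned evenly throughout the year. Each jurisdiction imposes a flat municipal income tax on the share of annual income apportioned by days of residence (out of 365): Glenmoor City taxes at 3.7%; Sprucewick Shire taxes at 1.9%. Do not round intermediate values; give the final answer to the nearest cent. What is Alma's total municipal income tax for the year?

€4,931.70

Glenmoor City, January 1 – October 4, 2015: 277 days → €151,000 × 3.7% × 277/365 = €4,239.9973
Sprucewick Shire, October 5 – December 31, 2015: 88 days → €151,000 × 1.9% × 88/365 = €691.7041
Total = €4,931.7014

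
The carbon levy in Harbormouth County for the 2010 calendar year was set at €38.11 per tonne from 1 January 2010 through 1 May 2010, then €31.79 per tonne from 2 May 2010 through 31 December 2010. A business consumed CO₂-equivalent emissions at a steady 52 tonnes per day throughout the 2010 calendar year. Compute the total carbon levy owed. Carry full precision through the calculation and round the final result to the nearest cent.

€643139.64

1 January – 1 May 2010: 121 days × 52 tonnes/day = 6,292 tonnes at €38.11/tonne → €239788.12
2 May – 31 December 2010: 244 days × 52 tonnes/day = 12,688 tonnes at €31.79/tonne → €403351.52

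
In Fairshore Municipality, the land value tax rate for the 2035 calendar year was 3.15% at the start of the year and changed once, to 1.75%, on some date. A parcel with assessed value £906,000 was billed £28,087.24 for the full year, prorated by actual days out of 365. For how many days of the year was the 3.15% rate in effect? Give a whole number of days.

352 days

Let d = days at the first rate; then 365 − d days at the second rate.
£906,000 × [3.15%·d + 1.75%·(365−d)] / 365 = £28,087.24
Solving gives d = 352, so the new rate took effect on 19 December 2035.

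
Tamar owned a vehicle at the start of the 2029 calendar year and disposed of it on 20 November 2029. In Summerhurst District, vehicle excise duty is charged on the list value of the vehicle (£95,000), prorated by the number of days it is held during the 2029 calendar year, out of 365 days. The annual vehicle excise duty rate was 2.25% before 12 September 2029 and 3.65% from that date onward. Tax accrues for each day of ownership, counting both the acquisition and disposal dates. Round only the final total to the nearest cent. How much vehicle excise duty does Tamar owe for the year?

1 January – 11 September 2029: 254 days at 2.25% → £95,000 × 2.25% × 254/365 = £1,487.4658
12 September – 20 November 2029: 70 days at 3.65% → £95,000 × 3.65% × 70/365 = £665.0000
Total = £2,152.4658

£2,152.47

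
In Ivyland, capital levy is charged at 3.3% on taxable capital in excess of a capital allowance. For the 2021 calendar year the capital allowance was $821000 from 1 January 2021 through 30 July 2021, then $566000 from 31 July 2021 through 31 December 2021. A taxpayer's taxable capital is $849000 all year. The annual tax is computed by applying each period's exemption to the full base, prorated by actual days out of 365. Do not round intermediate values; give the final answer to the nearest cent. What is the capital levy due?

1 January – 30 July 2021: 211 days, exemption $821000 → ($849000 − $821000) × 3.3% × 211/365 = $534.1479
31 July – 31 December 2021: 154 days, exemption $566000 → ($849000 − $566000) × 3.3% × 154/365 = $3940.2904
Total = $4474.4384

$4474.44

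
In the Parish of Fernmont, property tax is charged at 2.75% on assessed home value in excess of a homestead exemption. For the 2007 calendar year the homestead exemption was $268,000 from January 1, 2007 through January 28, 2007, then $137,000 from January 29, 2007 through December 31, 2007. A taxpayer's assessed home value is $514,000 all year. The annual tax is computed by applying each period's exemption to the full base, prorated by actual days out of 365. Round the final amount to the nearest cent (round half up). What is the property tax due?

$10,091.14

January 1 – January 28, 2007: 28 days, exemption $268,000 → ($514,000 − $268,000) × 2.75% × 28/365 = $518.9589
January 29 – December 31, 2007: 337 days, exemption $137,000 → ($514,000 − $137,000) × 2.75% × 337/365 = $9,572.1849
Total = $10,091.1438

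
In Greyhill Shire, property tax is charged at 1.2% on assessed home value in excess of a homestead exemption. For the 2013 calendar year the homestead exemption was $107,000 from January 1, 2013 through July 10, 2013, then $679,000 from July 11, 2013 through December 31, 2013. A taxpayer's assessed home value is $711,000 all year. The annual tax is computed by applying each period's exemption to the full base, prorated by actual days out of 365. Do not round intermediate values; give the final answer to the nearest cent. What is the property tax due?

January 1 – July 10, 2013: 191 days, exemption $107,000 → ($711,000 − $107,000) × 1.2% × 191/365 = $3,792.7890
July 11 – December 31, 2013: 174 days, exemption $679,000 → ($711,000 − $679,000) × 1.2% × 174/365 = $183.0575
Total = $3,975.8466

$3,975.85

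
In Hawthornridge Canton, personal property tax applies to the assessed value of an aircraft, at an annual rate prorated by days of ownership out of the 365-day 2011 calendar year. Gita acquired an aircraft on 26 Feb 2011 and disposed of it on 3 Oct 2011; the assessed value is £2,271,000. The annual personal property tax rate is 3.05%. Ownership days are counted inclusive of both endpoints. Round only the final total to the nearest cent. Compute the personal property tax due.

£41,749.07

Days held (26 Feb – 3 Oct 2011): 220 out of 365
Tax = £2,271,000 × 3.05% × 220/365 = £41,749.0685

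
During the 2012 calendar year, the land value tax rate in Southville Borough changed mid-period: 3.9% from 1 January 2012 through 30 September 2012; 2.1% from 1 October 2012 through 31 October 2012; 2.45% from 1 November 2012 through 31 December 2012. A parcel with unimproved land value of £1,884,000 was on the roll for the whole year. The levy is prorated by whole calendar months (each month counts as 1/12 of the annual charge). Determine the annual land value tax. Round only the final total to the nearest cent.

1 January – 30 September 2012: 9 months at 3.9% → £1,884,000 × 3.9% × 9/12 = £55,107.0000
1 October – 31 October 2012: 1 month at 2.1% → £1,884,000 × 2.1% × 1/12 = £3,297.0000
1 November – 31 December 2012: 2 months at 2.45% → £1,884,000 × 2.45% × 2/12 = £7,693.0000
Total = £66,097.0000

£66,097.00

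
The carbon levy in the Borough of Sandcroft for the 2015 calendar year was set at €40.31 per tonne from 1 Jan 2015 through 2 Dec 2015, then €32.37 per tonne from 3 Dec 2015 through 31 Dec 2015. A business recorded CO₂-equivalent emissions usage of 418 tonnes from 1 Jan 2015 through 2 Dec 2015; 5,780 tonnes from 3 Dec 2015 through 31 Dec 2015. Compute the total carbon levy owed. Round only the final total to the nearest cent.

€203948.18

1 Jan – 2 Dec 2015: 418 tonnes at €40.31/tonne → €16849.58
3 Dec – 31 Dec 2015: 5,780 tonnes at €32.37/tonne → €187098.60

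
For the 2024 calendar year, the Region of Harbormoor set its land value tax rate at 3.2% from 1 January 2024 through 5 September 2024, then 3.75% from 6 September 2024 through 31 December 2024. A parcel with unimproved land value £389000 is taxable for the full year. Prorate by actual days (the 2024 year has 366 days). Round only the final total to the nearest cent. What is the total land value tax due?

1 January – 5 September 2024: 249 days at 3.2% → £389000 × 3.2% × 249/366 = £8468.7213
6 September – 31 December 2024: 117 days at 3.75% → £389000 × 3.75% × 117/366 = £4663.2172
Total = £13131.9385

£13131.94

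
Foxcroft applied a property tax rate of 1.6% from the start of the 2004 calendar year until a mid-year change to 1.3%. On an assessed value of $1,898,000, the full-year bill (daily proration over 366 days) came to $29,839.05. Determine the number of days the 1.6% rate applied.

Let d = days at the first rate; then 366 − d days at the second rate.
$1,898,000 × [1.6%·d + 1.3%·(366−d)] / 366 = $29,839.05
Solving gives d = 332, so the new rate took effect on November 28, 2004.

332 days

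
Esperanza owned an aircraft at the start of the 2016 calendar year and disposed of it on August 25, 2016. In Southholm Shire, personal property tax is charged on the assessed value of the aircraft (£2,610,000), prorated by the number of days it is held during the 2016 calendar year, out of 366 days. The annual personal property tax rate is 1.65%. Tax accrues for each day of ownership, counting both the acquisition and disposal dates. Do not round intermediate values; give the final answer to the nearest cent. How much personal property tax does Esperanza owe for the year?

£28,004.02

Days held (January 1 – August 25, 2016): 238 out of 366
Tax = £2,610,000 × 1.65% × 238/366 = £28,004.0164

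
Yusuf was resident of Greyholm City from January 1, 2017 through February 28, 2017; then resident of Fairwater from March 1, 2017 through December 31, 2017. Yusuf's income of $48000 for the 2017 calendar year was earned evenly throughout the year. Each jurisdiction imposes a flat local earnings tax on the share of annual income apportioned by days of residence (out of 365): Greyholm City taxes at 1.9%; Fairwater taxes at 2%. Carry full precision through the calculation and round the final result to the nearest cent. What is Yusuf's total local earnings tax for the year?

$952.24

Greyholm City, January 1 – February 28, 2017: 59 days → $48000 × 1.9% × 59/365 = $147.4192
Fairwater, March 1 – December 31, 2017: 306 days → $48000 × 2% × 306/365 = $804.8219
Total = $952.2411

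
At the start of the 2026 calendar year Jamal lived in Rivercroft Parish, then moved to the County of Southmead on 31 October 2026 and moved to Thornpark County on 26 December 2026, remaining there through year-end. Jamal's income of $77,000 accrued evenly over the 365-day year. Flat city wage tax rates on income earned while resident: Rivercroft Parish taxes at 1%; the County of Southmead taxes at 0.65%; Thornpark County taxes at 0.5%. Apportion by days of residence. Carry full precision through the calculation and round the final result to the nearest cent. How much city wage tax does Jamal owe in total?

$722.32

Rivercroft Parish, 1 January – 30 October 2026: 303 days → $77,000 × 1% × 303/365 = $639.2055
The County of Southmead, 31 October – 25 December 2026: 56 days → $77,000 × 0.65% × 56/365 = $76.7890
Thornpark County, 26 December – 31 December 2026: 6 days → $77,000 × 0.5% × 6/365 = $6.3288
Total = $722.3233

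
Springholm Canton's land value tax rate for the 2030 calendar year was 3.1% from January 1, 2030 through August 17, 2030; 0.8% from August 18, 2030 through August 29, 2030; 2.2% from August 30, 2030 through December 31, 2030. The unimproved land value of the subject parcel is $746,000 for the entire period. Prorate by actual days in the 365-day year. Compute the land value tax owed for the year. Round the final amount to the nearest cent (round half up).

$20,280.98

January 1 – August 17, 2030: 229 days at 3.1% → $746,000 × 3.1% × 229/365 = $14,509.1890
August 18 – August 29, 2030: 12 days at 0.8% → $746,000 × 0.8% × 12/365 = $196.2082
August 30 – December 31, 2030: 124 days at 2.2% → $746,000 × 2.2% × 124/365 = $5,575.5836
Total = $20,280.9808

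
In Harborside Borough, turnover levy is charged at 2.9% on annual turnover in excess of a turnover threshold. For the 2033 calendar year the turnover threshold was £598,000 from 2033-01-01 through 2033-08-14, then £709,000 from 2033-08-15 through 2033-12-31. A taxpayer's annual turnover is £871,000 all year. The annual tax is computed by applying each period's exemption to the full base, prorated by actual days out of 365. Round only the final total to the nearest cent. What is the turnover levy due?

£6,691.13

2033-01-01 to 2033-08-14: 226 days, exemption £598,000 → (£871,000 − £598,000) × 2.9% × 226/365 = £4,902.0329
2033-08-15 to 2033-12-31: 139 days, exemption £709,000 → (£871,000 − £709,000) × 2.9% × 139/365 = £1,789.1014
Total = £6,691.1342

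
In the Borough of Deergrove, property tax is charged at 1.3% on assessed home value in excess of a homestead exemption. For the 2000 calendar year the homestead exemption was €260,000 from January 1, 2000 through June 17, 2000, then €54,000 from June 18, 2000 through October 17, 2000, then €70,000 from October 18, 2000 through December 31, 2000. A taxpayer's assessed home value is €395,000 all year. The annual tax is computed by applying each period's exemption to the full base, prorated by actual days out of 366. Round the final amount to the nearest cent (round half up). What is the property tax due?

January 1 – June 17, 2000: 169 days, exemption €260,000 → (€395,000 − €260,000) × 1.3% × 169/366 = €810.3689
June 18 – October 17, 2000: 122 days, exemption €54,000 → (€395,000 − €54,000) × 1.3% × 122/366 = €1,477.6667
October 18 – December 31, 2000: 75 days, exemption €70,000 → (€395,000 − €70,000) × 1.3% × 75/366 = €865.7787
Total = €3,153.8142

€3,153.81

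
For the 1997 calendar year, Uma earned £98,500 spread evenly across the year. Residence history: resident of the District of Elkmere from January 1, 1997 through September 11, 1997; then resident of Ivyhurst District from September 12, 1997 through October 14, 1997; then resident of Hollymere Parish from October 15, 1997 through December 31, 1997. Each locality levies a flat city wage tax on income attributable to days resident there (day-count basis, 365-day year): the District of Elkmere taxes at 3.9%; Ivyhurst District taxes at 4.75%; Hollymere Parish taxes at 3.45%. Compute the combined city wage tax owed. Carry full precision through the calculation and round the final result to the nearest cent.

The District of Elkmere, January 1 – September 11, 1997: 254 days → £98,500 × 3.9% × 254/365 = £2,673.2630
Ivyhurst District, September 12 – October 14, 1997: 33 days → £98,500 × 4.75% × 33/365 = £423.0103
Hollymere Parish, October 15 – December 31, 1997: 78 days → £98,500 × 3.45% × 78/365 = £726.2014
Total = £3,822.4747

£3,822.47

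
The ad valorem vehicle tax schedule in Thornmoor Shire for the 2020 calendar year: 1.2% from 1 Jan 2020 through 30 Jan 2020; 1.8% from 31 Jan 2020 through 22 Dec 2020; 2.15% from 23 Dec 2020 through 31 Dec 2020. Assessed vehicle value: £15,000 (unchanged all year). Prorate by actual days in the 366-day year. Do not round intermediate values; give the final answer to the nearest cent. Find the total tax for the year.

£263.91

1 Jan – 30 Jan 2020: 30 days at 1.2% → £15,000 × 1.2% × 30/366 = £14.7541
31 Jan – 22 Dec 2020: 327 days at 1.8% → £15,000 × 1.8% × 327/366 = £241.2295
23 Dec – 31 Dec 2020: 9 days at 2.15% → £15,000 × 2.15% × 9/366 = £7.9303
Total = £263.9139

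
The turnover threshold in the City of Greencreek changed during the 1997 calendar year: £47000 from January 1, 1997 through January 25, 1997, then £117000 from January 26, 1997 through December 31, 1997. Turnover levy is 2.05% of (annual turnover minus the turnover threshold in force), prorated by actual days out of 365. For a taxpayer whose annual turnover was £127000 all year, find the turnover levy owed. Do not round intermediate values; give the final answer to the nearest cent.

£303.29

January 1 – January 25, 1997: 25 days, exemption £47000 → (£127000 − £47000) × 2.05% × 25/365 = £112.3288
January 26 – December 31, 1997: 340 days, exemption £117000 → (£127000 − £117000) × 2.05% × 340/365 = £190.9589
Total = £303.2877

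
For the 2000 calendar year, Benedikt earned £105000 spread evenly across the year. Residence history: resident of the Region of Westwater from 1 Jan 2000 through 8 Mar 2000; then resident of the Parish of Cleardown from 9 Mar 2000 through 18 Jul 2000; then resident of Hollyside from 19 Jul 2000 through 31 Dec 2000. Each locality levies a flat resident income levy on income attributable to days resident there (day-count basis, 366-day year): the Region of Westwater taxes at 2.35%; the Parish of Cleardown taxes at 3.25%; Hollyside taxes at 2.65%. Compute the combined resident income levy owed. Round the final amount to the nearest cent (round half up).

The Region of Westwater, 1 Jan – 8 Mar 2000: 68 days → £105000 × 2.35% × 68/366 = £458.4426
The Parish of Cleardown, 9 Mar – 18 Jul 2000: 132 days → £105000 × 3.25% × 132/366 = £1230.7377
Hollyside, 19 Jul – 31 Dec 2000: 166 days → £105000 × 2.65% × 166/366 = £1262.0082
Total = £2951.1885

£2951.19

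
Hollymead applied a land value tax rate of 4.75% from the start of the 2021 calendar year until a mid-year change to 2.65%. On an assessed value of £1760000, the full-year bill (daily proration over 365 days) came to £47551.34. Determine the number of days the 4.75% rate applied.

Let d = days at the first rate; then 365 − d days at the second rate.
£1760000 × [4.75%·d + 2.65%·(365−d)] / 365 = £47551.34
Solving gives d = 9, so the new rate took effect on January 10, 2021.

9 days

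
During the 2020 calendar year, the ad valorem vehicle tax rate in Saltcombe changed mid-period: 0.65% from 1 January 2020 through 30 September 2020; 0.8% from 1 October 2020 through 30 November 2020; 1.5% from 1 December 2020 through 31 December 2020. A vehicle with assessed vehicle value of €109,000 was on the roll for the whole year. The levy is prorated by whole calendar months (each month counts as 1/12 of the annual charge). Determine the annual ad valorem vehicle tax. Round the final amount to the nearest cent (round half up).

€812.96

1 January – 30 September 2020: 9 months at 0.65% → €109,000 × 0.65% × 9/12 = €531.3750
1 October – 30 November 2020: 2 months at 0.8% → €109,000 × 0.8% × 2/12 = €145.3333
1 December – 31 December 2020: 1 month at 1.5% → €109,000 × 1.5% × 1/12 = €136.2500
Total = €812.9583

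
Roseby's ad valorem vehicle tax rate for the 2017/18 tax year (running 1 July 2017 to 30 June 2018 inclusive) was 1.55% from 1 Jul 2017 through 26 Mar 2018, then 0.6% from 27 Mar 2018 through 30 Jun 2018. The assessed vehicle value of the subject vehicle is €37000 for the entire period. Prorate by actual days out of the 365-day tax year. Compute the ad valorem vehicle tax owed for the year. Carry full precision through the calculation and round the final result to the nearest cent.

€481.05

1 Jul 2017 – 26 Mar 2018: 269 days at 1.55% → €37000 × 1.55% × 269/365 = €422.6616
27 Mar – 30 Jun 2018: 96 days at 0.6% → €37000 × 0.6% × 96/365 = €58.3890
Total = €481.0507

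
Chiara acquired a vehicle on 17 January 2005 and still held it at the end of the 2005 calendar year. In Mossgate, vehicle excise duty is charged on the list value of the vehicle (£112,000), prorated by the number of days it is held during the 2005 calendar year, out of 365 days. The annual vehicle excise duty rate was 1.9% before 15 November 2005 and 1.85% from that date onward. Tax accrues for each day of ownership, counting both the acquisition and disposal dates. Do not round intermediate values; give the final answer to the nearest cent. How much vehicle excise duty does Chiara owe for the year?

17 January – 14 November 2005: 302 days at 1.9% → £112,000 × 1.9% × 302/365 = £1,760.7014
15 November – 31 December 2005: 47 days at 1.85% → £112,000 × 1.85% × 47/365 = £266.8055
Total = £2,027.5068

£2,027.51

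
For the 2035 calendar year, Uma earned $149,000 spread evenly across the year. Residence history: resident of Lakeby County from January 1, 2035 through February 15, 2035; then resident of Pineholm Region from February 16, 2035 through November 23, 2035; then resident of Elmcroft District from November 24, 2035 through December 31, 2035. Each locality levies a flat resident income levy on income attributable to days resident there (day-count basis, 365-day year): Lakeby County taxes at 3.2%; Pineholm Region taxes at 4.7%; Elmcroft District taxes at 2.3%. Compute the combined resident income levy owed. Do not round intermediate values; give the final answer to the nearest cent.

$6,349.03

Lakeby County, January 1 – February 15, 2035: 46 days → $149,000 × 3.2% × 46/365 = $600.8986
Pineholm Region, February 16 – November 23, 2035: 281 days → $149,000 × 4.7% × 281/365 = $5,391.3507
Elmcroft District, November 24 – December 31, 2035: 38 days → $149,000 × 2.3% × 38/365 = $356.7836
Total = $6,349.0329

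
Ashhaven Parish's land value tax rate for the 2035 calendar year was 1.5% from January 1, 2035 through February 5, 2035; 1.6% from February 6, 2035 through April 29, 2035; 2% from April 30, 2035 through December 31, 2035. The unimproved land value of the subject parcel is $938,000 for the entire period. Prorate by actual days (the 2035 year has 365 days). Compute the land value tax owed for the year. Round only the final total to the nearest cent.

$17,444.23

January 1 – February 5, 2035: 36 days at 1.5% → $938,000 × 1.5% × 36/365 = $1,387.7260
February 6 – April 29, 2035: 83 days at 1.6% → $938,000 × 1.6% × 83/365 = $3,412.7781
April 30 – December 31, 2035: 246 days at 2% → $938,000 × 2% × 246/365 = $12,643.7260
Total = $17,444.2301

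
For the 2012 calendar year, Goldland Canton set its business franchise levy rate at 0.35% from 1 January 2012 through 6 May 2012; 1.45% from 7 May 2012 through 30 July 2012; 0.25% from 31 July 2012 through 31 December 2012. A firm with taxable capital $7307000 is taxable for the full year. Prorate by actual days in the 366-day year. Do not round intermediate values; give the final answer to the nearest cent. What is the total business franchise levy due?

1 January – 6 May 2012: 127 days at 0.35% → $7307000 × 0.35% × 127/366 = $8874.2117
7 May – 30 July 2012: 85 days at 1.45% → $7307000 × 1.45% × 85/366 = $24606.2227
31 July – 31 December 2012: 154 days at 0.25% → $7307000 × 0.25% × 154/366 = $7686.3251
Total = $41166.7596

$41166.76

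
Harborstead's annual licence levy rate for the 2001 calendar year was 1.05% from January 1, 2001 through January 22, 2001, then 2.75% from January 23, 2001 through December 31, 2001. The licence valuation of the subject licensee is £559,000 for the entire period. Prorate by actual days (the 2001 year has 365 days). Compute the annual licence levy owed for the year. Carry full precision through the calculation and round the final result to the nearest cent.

January 1 – January 22, 2001: 22 days at 1.05% → £559,000 × 1.05% × 22/365 = £353.7781
January 23 – December 31, 2001: 343 days at 2.75% → £559,000 × 2.75% × 343/365 = £14,445.9384
Total = £14,799.7164

£14,799.72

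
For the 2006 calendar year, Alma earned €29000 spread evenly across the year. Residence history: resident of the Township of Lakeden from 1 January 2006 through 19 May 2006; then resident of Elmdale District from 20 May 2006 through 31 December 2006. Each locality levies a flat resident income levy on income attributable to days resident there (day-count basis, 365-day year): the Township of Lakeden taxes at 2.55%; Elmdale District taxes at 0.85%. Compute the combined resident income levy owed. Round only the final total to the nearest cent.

€434.25

The Township of Lakeden, 1 January – 19 May 2006: 139 days → €29000 × 2.55% × 139/365 = €281.6178
Elmdale District, 20 May – 31 December 2006: 226 days → €29000 × 0.85% × 226/365 = €152.6274
Total = €434.2452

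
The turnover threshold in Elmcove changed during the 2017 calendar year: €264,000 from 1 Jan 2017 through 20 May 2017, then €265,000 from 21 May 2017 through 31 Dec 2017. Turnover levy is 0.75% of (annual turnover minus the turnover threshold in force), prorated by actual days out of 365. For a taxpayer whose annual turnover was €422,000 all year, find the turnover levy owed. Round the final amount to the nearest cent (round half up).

1 Jan – 20 May 2017: 140 days, exemption €264,000 → (€422,000 − €264,000) × 0.75% × 140/365 = €454.5205
21 May – 31 Dec 2017: 225 days, exemption €265,000 → (€422,000 − €265,000) × 0.75% × 225/365 = €725.8562
Total = €1,180.3767

€1,180.38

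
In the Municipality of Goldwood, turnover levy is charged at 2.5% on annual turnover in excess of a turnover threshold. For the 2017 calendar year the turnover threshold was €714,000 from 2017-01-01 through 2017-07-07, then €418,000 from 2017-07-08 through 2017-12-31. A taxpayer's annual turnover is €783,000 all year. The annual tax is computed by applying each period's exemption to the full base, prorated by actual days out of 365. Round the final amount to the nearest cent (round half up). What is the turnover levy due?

€5,313.49

2017-01-01 to 2017-07-07: 188 days, exemption €714,000 → (€783,000 − €714,000) × 2.5% × 188/365 = €888.4932
2017-07-08 to 2017-12-31: 177 days, exemption €418,000 → (€783,000 − €418,000) × 2.5% × 177/365 = €4,425.0000
Total = €5,313.4932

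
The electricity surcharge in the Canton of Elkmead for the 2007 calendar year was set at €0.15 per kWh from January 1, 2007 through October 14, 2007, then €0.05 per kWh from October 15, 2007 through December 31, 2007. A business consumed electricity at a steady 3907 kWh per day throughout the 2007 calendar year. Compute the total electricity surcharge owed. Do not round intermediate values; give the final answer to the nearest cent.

January 1 – October 14, 2007: 287 days × 3907 kWh/day = 1,121,309 kWh at €0.15/kWh → €168,196.35
October 15 – December 31, 2007: 78 days × 3907 kWh/day = 304,746 kWh at €0.05/kWh → €15,237.30

€183,433.65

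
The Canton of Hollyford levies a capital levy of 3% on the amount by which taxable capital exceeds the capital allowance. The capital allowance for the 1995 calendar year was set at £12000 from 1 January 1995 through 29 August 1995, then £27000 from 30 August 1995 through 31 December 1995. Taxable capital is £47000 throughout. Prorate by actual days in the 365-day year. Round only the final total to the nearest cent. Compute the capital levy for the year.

1 January – 29 August 1995: 241 days, exemption £12000 → (£47000 − £12000) × 3% × 241/365 = £693.2877
30 August – 31 December 1995: 124 days, exemption £27000 → (£47000 − £27000) × 3% × 124/365 = £203.8356
Total = £897.1233

£897.12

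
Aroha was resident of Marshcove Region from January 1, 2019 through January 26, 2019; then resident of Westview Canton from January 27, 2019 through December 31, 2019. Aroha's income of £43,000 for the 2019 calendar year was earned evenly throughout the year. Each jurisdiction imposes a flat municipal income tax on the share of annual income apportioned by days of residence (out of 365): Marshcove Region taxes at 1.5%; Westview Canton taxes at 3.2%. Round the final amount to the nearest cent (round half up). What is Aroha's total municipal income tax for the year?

Marshcove Region, January 1 – January 26, 2019: 26 days → £43,000 × 1.5% × 26/365 = £45.9452
Westview Canton, January 27 – December 31, 2019: 339 days → £43,000 × 3.2% × 339/365 = £1,277.9836
Total = £1,323.9288

£1,323.93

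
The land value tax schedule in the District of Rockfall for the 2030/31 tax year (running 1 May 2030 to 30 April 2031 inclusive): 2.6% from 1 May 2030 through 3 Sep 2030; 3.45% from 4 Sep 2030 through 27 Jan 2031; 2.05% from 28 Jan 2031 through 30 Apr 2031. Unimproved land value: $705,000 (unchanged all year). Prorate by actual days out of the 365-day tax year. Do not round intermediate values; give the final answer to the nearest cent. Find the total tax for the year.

$19,739.03

1 May – 3 Sep 2030: 126 days at 2.6% → $705,000 × 2.6% × 126/365 = $6,327.6164
4 Sep 2030 – 27 Jan 2031: 146 days at 3.45% → $705,000 × 3.45% × 146/365 = $9,729.0000
28 Jan – 30 Apr 2031: 93 days at 2.05% → $705,000 × 2.05% × 93/365 = $3,682.4178
Total = $19,739.0342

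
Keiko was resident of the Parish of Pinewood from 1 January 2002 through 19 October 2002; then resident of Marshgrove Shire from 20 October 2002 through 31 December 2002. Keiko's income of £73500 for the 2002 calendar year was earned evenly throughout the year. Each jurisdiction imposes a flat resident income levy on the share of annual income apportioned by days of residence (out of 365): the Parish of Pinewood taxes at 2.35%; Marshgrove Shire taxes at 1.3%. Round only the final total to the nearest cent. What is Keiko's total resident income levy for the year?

£1572.90

The Parish of Pinewood, 1 January – 19 October 2002: 292 days → £73500 × 2.35% × 292/365 = £1381.8000
Marshgrove Shire, 20 October – 31 December 2002: 73 days → £73500 × 1.3% × 73/365 = £191.1000
Total = £1572.9000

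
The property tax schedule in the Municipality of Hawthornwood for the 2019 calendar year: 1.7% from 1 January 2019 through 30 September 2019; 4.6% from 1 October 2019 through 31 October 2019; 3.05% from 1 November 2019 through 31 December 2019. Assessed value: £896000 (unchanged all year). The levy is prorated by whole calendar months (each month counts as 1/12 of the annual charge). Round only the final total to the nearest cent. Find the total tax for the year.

1 January – 30 September 2019: 9 months at 1.7% → £896000 × 1.7% × 9/12 = £11424.0000
1 October – 31 October 2019: 1 month at 4.6% → £896000 × 4.6% × 1/12 = £3434.6667
1 November – 31 December 2019: 2 months at 3.05% → £896000 × 3.05% × 2/12 = £4554.6667
Total = £19413.3333

£19413.33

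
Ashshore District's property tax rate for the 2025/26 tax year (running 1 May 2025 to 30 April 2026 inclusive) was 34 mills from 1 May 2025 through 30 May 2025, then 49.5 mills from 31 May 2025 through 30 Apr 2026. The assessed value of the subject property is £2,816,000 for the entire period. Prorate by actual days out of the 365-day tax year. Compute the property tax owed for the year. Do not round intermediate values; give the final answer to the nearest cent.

1 May – 30 May 2025: 30 days at 34 mills → £2,816,000 × 3.4% × 30/365 = £7,869.3699
31 May 2025 – 30 Apr 2026: 335 days at 49.5 mills → £2,816,000 × 4.95% × 335/365 = £127,935.1233
Total = £135,804.4932

£135,804.49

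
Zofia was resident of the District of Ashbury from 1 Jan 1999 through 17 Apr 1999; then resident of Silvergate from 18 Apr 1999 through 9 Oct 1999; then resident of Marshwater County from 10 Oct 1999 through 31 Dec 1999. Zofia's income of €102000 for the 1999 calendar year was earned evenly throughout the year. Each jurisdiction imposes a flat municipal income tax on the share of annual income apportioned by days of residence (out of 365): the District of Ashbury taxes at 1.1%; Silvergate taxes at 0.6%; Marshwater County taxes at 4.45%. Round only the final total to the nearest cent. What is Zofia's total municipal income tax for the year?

The District of Ashbury, 1 Jan – 17 Apr 1999: 107 days → €102000 × 1.1% × 107/365 = €328.9151
Silvergate, 18 Apr – 9 Oct 1999: 175 days → €102000 × 0.6% × 175/365 = €293.4247
Marshwater County, 10 Oct – 31 Dec 1999: 83 days → €102000 × 4.45% × 83/365 = €1032.1562
Total = €1654.4959

€1654.50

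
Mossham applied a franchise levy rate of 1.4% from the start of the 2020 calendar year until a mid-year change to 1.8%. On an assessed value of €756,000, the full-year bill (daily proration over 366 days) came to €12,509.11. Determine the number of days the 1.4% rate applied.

Let d = days at the first rate; then 366 − d days at the second rate.
€756,000 × [1.4%·d + 1.8%·(366−d)] / 366 = €12,509.11
Solving gives d = 133, so the new rate took effect on May 13, 2020.

133 days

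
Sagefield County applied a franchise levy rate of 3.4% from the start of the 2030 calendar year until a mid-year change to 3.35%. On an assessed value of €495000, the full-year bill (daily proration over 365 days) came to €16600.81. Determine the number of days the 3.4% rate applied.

Let d = days at the first rate; then 365 − d days at the second rate.
€495000 × [3.4%·d + 3.35%·(365−d)] / 365 = €16600.81
Solving gives d = 27, so the new rate took effect on 28 Jan 2030.

27 days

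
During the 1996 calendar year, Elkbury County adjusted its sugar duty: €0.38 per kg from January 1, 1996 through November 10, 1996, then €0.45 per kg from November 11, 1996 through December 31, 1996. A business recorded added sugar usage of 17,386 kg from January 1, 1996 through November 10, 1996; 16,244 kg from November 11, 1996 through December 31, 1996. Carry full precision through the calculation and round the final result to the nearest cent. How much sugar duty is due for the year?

January 1 – November 10, 1996: 17,386 kg at €0.38/kg → €6,606.68
November 11 – December 31, 1996: 16,244 kg at €0.45/kg → €7,309.80

€13,916.48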